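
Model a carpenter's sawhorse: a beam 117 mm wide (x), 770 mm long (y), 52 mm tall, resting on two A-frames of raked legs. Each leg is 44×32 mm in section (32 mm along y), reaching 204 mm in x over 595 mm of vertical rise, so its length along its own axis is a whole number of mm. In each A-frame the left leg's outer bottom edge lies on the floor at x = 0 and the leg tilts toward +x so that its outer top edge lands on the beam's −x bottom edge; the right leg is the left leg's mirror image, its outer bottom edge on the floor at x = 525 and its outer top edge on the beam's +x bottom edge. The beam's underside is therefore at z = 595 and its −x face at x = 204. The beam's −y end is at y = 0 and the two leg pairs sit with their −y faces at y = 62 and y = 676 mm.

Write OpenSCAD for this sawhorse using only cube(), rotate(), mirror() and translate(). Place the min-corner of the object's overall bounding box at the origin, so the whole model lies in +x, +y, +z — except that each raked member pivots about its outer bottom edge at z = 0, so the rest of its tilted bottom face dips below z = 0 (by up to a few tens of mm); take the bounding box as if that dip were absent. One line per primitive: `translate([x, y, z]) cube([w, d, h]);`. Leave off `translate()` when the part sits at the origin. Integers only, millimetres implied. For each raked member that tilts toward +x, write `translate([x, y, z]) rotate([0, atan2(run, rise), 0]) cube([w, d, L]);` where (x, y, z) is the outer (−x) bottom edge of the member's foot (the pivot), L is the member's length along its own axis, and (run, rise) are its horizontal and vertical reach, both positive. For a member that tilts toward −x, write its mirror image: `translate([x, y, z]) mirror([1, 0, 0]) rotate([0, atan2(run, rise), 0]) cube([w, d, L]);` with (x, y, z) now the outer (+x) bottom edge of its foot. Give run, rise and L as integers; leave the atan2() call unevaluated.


translate([204, 0, 595]) cube([117, 770, 52]);
translate([0, 62, 0]) rotate([0, atan2(204, 595), 0]) cube([44, 32, 629]);
translate([525, 62, 0]) mirror([1, 0, 0]) rotate([0, atan2(204, 595), 0]) cube([44, 32, 629]);
translate([0, 676, 0]) rotate([0, atan2(204, 595), 0]) cube([44, 32, 629]);
translate([525, 676, 0]) mirror([1, 0, 0]) rotate([0, atan2(204, 595), 0]) cube([44, 32, 629]);


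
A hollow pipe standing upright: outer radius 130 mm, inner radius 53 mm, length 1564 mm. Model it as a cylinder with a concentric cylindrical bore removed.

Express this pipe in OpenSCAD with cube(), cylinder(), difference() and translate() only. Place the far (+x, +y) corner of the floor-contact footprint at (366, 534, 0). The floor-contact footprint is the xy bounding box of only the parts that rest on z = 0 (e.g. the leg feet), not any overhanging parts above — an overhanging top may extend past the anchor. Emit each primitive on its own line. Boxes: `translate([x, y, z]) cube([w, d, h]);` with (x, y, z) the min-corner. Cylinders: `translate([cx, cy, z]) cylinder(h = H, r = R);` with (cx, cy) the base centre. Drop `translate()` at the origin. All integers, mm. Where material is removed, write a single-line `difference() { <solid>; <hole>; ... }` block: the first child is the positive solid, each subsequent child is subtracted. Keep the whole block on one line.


difference() { translate([236, 404, 0]) cylinder(h = 1564, r = 130); translate([236, 404, 0]) cylinder(h = 1564, r = 53); }


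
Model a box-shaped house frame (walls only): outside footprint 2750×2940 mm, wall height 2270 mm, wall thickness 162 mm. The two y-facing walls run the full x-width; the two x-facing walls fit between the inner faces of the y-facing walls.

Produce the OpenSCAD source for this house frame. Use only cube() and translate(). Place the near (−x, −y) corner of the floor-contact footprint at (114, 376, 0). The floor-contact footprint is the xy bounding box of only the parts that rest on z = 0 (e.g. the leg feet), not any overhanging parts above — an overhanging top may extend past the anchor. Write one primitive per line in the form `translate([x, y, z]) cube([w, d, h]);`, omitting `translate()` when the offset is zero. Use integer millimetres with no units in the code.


translate([114, 376, 0]) cube([2750, 162, 2270]);
translate([114, 3154, 0]) cube([2750, 162, 2270]);
translate([114, 538, 0]) cube([162, 2616, 2270]);
translate([2702, 538, 0]) cube([162, 2616, 2270]);


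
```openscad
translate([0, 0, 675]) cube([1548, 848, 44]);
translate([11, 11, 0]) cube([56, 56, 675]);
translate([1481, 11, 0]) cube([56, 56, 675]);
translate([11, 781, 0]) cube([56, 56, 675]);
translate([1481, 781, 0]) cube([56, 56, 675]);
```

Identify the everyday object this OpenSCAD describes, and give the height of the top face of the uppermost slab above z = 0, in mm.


A table. The table height is 719 mm.

A 1548×848×44 slab sits at z = 675 on four 56 mm square posts — a table. The top surface is at 675 + 44 = 719 mm.


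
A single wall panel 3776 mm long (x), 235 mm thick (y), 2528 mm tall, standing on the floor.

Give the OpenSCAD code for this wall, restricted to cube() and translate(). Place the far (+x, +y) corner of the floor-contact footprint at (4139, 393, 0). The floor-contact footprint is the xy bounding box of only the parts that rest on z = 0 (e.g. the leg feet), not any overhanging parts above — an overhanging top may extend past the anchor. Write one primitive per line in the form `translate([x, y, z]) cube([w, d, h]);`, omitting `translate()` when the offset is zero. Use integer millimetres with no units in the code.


translate([363, 158, 0]) cube([3776, 235, 2528]);


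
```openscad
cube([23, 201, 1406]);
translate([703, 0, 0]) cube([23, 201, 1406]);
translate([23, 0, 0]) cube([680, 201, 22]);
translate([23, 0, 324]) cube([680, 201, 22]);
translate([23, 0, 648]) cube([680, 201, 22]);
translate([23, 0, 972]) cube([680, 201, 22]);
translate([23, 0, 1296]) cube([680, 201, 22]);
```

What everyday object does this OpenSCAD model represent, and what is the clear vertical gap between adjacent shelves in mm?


A bookshelf. The clear shelf gap is 302 mm.

Two tall side panels with 5 horizontal boards between them — a bookshelf. The first two shelf undersides are at z = 0 and z = 324; with shelf thickness 22, the clear gap is 324 − 0 − 22 = 302 mm.


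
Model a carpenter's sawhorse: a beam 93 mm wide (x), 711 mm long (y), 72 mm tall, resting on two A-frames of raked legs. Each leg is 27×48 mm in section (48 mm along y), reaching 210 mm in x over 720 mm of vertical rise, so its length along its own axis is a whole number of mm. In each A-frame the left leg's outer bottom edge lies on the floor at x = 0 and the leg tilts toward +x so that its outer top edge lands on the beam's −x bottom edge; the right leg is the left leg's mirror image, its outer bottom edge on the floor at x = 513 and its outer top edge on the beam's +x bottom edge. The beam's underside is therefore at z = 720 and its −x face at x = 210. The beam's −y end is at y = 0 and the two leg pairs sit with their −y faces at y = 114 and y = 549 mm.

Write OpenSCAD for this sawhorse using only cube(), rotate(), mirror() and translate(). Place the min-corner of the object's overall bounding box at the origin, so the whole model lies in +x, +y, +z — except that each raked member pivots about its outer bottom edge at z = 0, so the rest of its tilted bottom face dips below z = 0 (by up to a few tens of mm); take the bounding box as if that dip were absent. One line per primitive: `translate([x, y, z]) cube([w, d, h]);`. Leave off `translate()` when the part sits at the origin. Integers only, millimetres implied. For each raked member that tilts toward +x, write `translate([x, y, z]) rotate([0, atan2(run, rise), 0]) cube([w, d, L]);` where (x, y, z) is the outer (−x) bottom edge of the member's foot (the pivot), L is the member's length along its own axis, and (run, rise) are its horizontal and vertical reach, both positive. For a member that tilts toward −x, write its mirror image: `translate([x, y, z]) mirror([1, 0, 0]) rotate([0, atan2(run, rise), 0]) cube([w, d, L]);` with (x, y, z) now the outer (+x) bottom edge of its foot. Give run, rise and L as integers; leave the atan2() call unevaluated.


translate([210, 0, 720]) cube([93, 711, 72]);
translate([0, 114, 0]) rotate([0, atan2(210, 720), 0]) cube([27, 48, 750]);
translate([513, 114, 0]) mirror([1, 0, 0]) rotate([0, atan2(210, 720), 0]) cube([27, 48, 750]);
translate([0, 549, 0]) rotate([0, atan2(210, 720), 0]) cube([27, 48, 750]);
translate([513, 549, 0]) mirror([1, 0, 0]) rotate([0, atan2(210, 720), 0]) cube([27, 48, 750]);


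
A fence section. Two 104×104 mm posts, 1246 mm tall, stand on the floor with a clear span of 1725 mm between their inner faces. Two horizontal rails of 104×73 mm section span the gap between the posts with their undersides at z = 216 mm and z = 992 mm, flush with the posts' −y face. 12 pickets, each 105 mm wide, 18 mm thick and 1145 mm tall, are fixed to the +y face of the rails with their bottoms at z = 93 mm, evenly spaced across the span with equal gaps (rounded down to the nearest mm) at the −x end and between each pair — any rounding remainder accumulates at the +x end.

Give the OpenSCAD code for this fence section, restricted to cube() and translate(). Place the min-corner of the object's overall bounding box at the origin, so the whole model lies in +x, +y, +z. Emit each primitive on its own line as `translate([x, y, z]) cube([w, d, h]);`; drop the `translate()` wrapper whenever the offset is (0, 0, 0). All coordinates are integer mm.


cube([104, 104, 1246]);
translate([1829, 0, 0]) cube([104, 104, 1246]);
translate([104, 0, 216]) cube([1725, 104, 73]);
translate([104, 0, 992]) cube([1725, 104, 73]);
translate([139, 104, 93]) cube([105, 18, 1145]);
translate([279, 104, 93]) cube([105, 18, 1145]);
translate([419, 104, 93]) cube([105, 18, 1145]);
translate([559, 104, 93]) cube([105, 18, 1145]);
translate([699, 104, 93]) cube([105, 18, 1145]);
translate([839, 104, 93]) cube([105, 18, 1145]);
translate([979, 104, 93]) cube([105, 18, 1145]);
translate([1119, 104, 93]) cube([105, 18, 1145]);
translate([1259, 104, 93]) cube([105, 18, 1145]);
translate([1399, 104, 93]) cube([105, 18, 1145]);
translate([1539, 104, 93]) cube([105, 18, 1145]);
translate([1679, 104, 93]) cube([105, 18, 1145]);


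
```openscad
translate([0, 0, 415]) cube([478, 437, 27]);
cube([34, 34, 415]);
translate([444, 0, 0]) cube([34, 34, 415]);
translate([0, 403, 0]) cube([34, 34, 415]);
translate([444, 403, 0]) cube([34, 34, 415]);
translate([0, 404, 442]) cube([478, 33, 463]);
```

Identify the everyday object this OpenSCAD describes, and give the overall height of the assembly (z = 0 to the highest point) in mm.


A chair. The overall height is 905 mm.

A slab on four corner posts with a tall panel at the back — a chair. The seat slab sits at z = 415 with thickness 27, and the 463 mm backrest starts at the seat top, so the overall height is 415 + 27 + 463 = 905 mm.


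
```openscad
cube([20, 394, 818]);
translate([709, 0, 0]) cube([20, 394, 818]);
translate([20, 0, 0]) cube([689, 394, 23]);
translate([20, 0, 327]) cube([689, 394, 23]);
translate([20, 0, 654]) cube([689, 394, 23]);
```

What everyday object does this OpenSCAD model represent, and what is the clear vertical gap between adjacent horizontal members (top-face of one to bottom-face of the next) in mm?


A bookshelf. The clear shelf gap is 304 mm.

Two tall side panels with 3 horizontal boards between them — a bookshelf. The first two shelf undersides are at z = 0 and z = 327; with shelf thickness 23, the clear gap is 327 − 0 − 23 = 304 mm.


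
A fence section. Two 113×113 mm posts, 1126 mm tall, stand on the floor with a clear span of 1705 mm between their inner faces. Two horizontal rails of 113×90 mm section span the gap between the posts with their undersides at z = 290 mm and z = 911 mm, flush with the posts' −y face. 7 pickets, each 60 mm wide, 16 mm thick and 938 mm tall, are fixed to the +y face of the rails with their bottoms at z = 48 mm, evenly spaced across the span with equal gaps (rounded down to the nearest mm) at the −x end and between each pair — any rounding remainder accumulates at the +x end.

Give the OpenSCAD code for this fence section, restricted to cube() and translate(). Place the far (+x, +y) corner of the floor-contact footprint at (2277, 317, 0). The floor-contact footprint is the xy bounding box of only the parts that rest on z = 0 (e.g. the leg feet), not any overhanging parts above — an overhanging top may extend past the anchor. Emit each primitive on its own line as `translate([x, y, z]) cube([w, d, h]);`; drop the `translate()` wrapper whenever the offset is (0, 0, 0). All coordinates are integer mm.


translate([346, 204, 0]) cube([113, 113, 1126]);
translate([2164, 204, 0]) cube([113, 113, 1126]);
translate([459, 204, 290]) cube([1705, 113, 90]);
translate([459, 204, 911]) cube([1705, 113, 90]);
translate([619, 317, 48]) cube([60, 16, 938]);
translate([839, 317, 48]) cube([60, 16, 938]);
translate([1059, 317, 48]) cube([60, 16, 938]);
translate([1279, 317, 48]) cube([60, 16, 938]);
translate([1499, 317, 48]) cube([60, 16, 938]);
translate([1719, 317, 48]) cube([60, 16, 938]);
translate([1939, 317, 48]) cube([60, 16, 938]);


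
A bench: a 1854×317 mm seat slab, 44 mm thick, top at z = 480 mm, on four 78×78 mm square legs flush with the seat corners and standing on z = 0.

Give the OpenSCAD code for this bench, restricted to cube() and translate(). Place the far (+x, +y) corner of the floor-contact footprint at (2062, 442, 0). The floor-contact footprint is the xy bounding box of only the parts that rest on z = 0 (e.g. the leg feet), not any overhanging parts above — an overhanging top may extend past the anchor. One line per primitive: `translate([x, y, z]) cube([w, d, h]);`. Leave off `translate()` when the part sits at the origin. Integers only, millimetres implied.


translate([208, 125, 436]) cube([1854, 317, 44]);
translate([208, 125, 0]) cube([78, 78, 436]);
translate([208, 364, 0]) cube([78, 78, 436]);
translate([1984, 125, 0]) cube([78, 78, 436]);
translate([1984, 364, 0]) cube([78, 78, 436]);


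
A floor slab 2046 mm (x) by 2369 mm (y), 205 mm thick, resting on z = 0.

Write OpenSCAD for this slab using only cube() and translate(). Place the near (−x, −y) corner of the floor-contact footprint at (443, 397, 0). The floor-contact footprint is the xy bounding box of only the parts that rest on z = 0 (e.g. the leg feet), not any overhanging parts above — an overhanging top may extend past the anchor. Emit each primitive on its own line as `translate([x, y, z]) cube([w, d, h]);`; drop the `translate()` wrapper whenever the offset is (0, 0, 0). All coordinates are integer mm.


translate([443, 397, 0]) cube([2046, 2369, 205]);


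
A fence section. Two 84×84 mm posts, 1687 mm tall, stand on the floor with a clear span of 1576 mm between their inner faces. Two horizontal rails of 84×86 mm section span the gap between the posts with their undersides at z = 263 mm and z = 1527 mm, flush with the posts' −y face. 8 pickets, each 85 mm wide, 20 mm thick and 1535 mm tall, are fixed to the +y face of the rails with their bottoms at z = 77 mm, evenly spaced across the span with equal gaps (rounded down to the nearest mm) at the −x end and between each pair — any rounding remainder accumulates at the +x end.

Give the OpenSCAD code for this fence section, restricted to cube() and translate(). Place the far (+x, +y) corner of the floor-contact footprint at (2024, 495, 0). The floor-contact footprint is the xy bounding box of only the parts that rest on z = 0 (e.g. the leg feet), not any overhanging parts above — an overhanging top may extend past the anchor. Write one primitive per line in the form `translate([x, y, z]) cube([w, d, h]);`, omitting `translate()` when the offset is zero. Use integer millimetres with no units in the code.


translate([280, 411, 0]) cube([84, 84, 1687]);
translate([1940, 411, 0]) cube([84, 84, 1687]);
translate([364, 411, 263]) cube([1576, 84, 86]);
translate([364, 411, 1527]) cube([1576, 84, 86]);
translate([463, 495, 77]) cube([85, 20, 1535]);
translate([647, 495, 77]) cube([85, 20, 1535]);
translate([831, 495, 77]) cube([85, 20, 1535]);
translate([1015, 495, 77]) cube([85, 20, 1535]);
translate([1199, 495, 77]) cube([85, 20, 1535]);
translate([1383, 495, 77]) cube([85, 20, 1535]);
translate([1567, 495, 77]) cube([85, 20, 1535]);
translate([1751, 495, 77]) cube([85, 20, 1535]);


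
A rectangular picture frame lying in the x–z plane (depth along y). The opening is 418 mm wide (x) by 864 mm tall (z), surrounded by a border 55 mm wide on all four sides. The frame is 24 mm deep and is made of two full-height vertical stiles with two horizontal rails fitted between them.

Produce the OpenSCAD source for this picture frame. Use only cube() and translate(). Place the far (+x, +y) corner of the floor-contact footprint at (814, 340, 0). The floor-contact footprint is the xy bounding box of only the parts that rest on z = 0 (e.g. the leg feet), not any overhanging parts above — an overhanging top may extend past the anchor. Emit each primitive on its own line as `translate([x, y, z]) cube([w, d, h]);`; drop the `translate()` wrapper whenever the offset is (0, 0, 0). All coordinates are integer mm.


translate([286, 316, 0]) cube([55, 24, 974]);
translate([759, 316, 0]) cube([55, 24, 974]);
translate([341, 316, 0]) cube([418, 24, 55]);
translate([341, 316, 919]) cube([418, 24, 55]);


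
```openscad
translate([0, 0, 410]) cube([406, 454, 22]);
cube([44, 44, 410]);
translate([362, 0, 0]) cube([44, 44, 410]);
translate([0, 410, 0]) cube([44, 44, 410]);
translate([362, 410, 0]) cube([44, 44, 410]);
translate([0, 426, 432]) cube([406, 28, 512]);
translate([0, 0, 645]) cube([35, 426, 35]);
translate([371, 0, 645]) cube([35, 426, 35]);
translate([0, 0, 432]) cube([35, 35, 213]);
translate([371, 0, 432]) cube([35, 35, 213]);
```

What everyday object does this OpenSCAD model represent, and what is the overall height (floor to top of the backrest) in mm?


A chair. The overall height is 944 mm.

A slab on four corner posts with a tall panel at the back — a chair. The seat slab sits at z = 410 with thickness 22, and the 512 mm backrest starts at the seat top, so the overall height is 410 + 22 + 512 = 944 mm.


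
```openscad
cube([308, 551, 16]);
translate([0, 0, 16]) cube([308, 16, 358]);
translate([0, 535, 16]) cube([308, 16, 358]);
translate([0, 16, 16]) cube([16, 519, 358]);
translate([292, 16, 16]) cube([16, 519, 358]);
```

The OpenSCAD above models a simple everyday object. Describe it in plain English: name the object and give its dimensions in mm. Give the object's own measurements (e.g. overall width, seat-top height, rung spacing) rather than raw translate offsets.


An open-topped rectangular box: outside dimensions 308×551×374 mm, with a uniform wall and base thickness of 16 mm. The base is a full 308×551 slab on the floor; four walls sit on top of the base. The front and back walls (the −y and +y sides) span the full width; the two side walls fit between them.


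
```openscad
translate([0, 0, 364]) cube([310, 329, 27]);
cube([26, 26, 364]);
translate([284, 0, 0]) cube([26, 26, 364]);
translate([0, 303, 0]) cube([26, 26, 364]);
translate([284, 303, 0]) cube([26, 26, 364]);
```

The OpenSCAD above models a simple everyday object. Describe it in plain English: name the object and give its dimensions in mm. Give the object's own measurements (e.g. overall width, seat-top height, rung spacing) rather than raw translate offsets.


A four-legged stool. The seat is a 310×329×27 mm slab whose top surface is at z = 391 mm; four square legs, each 26×26 mm in cross-section, run from the floor (z = 0) to the underside of the seat, each flush with a corner of the seat.


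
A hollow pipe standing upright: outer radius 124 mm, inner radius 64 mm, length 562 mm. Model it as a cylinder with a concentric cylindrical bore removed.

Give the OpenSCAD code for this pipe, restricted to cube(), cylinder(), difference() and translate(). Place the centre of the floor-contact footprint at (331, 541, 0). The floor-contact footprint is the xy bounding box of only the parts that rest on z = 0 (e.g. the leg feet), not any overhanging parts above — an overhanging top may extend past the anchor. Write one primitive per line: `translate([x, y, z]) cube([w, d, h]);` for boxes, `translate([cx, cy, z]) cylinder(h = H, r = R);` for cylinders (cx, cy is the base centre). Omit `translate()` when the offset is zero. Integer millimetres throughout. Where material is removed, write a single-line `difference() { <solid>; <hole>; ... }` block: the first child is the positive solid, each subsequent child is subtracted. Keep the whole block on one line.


difference() { translate([331, 541, 0]) cylinder(h = 562, r = 124); translate([331, 541, 0]) cylinder(h = 562, r = 64); }


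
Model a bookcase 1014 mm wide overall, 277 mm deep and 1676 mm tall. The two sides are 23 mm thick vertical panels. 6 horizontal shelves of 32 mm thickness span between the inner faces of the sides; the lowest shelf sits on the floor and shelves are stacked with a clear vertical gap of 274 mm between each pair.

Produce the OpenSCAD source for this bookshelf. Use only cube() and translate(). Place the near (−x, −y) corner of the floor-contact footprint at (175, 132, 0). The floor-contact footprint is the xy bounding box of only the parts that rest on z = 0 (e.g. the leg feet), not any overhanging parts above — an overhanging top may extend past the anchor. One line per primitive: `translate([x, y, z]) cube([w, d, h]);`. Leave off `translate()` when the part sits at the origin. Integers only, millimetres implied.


translate([175, 132, 0]) cube([23, 277, 1676]);
translate([1166, 132, 0]) cube([23, 277, 1676]);
translate([198, 132, 0]) cube([968, 277, 32]);
translate([198, 132, 306]) cube([968, 277, 32]);
translate([198, 132, 612]) cube([968, 277, 32]);
translate([198, 132, 918]) cube([968, 277, 32]);
translate([198, 132, 1224]) cube([968, 277, 32]);
translate([198, 132, 1530]) cube([968, 277, 32]);


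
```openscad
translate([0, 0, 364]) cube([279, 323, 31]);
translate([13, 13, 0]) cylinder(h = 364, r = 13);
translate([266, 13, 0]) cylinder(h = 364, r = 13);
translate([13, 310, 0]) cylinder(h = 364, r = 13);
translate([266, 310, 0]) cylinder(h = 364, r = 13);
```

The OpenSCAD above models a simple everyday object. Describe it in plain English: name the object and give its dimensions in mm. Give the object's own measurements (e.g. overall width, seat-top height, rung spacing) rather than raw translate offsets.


A simple wooden stool: a rectangular seat 279 mm (x) by 323 mm (y), 31 mm thick, top face at z = 395 mm, on four round legs, each 26 mm in diameter. The legs rest on z = 0, each leg's axis is inset half a diameter from the nearest pair of seat edges (so the leg's bounding box is flush with the corner).


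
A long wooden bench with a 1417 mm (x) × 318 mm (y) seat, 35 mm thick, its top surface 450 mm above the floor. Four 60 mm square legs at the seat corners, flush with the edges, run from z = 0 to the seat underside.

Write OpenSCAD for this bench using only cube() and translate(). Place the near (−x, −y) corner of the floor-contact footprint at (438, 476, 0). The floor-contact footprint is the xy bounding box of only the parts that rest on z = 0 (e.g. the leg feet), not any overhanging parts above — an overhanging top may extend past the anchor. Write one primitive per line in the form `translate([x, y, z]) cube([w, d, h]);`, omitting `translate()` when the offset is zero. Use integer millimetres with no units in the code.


translate([438, 476, 415]) cube([1417, 318, 35]);
translate([438, 476, 0]) cube([60, 60, 415]);
translate([438, 734, 0]) cube([60, 60, 415]);
translate([1795, 476, 0]) cube([60, 60, 415]);
translate([1795, 734, 0]) cube([60, 60, 415]);


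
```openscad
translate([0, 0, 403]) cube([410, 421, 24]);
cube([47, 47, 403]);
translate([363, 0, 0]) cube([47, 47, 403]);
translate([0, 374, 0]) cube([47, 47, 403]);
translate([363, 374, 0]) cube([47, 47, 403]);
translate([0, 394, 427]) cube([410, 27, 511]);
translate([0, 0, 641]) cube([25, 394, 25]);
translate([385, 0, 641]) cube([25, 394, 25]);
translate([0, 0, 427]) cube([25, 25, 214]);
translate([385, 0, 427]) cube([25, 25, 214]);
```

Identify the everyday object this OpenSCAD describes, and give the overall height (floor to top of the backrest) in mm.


A chair. The overall height is 938 mm.

A slab on four corner posts with a tall panel at the back — a chair. The seat slab sits at z = 403 with thickness 24, and the 511 mm backrest starts at the seat top, so the overall height is 403 + 24 + 511 = 938 mm.


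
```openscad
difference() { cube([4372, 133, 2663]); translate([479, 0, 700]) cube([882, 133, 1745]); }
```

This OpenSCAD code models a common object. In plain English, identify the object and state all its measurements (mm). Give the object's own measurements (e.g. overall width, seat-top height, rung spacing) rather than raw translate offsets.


A wall 4372 mm long (x), 133 mm thick (y), 2663 mm tall, with a rectangular window opening cut through it. The opening is 882 mm wide and 1745 mm tall; its sill is at z = 700 mm and its near (−x) edge is 479 mm from the wall's −x end. The opening passes through the full wall thickness.


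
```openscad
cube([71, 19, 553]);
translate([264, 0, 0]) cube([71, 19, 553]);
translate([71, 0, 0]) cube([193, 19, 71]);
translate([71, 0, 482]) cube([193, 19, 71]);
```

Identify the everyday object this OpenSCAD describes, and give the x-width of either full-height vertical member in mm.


A picture frame. The border width is 71 mm.

Four thin pieces enclosing a rectangular opening — a picture frame. The two full-height stiles are 553 mm tall; the top rail sits at z = 482 and is 71 mm tall, so the border above the opening is 553 − 482 = 71 mm, matching the stile x-width.


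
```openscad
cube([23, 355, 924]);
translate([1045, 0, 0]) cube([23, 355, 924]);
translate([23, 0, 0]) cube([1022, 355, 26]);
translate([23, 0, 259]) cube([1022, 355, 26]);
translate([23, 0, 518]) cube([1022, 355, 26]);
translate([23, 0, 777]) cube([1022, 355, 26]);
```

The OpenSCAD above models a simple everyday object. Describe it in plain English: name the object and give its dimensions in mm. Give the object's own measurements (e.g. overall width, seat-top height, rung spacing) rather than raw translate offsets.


An open bookshelf. Two side panels, each 23 mm thick, 355 mm deep and 924 mm tall, stand 1068 mm apart (outside-to-outside). Between them sit 4 shelves, each 26 mm thick and 355 mm deep, spanning the full gap between the sides. The bottom shelf rests on the floor (its underside at z = 0) and the clear gap between one shelf's top and the next shelf's underside is 233 mm.


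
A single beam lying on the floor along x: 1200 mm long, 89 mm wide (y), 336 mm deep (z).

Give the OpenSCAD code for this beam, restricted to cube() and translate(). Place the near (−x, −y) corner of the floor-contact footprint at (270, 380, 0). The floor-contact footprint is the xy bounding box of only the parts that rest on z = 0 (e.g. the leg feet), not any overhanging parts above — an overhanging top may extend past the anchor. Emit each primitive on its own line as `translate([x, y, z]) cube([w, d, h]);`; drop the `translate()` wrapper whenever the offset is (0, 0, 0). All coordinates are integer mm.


translate([270, 380, 0]) cube([1200, 89, 336]);


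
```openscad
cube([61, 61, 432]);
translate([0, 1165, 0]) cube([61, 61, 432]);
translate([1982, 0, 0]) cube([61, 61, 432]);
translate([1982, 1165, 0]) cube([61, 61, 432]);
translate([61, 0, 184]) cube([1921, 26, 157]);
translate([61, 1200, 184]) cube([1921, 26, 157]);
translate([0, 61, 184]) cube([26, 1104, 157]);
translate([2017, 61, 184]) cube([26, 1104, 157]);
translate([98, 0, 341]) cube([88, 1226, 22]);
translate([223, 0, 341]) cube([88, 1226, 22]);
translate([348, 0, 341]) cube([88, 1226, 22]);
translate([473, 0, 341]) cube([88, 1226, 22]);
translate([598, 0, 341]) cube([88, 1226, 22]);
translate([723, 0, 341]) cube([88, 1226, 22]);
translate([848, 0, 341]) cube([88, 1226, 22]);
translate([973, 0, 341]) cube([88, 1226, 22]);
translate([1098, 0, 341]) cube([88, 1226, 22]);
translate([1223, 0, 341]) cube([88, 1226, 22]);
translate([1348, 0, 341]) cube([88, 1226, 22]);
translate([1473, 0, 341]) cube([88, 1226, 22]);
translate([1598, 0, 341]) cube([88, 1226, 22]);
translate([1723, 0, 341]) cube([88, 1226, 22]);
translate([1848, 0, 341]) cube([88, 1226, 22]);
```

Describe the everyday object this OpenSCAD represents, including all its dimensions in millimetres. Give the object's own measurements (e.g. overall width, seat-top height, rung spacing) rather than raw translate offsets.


A bed frame 2043 mm long (x) by 1226 mm wide (y). Four 61×61 mm corner posts, 432 mm tall, at the corners of the footprint. Four rails of 26 mm thickness and 157 mm height run between adjacent posts with their undersides at z = 184 mm, their outer faces flush with the outside of the frame (the two x-running rails run between the posts' inner faces; the two y-running rails run between the posts' inner faces). 15 slats, each 88 mm wide (x) and 22 mm thick, lie across the top of the two x-running rails, running the full 1226 mm width of the frame in y; along x they sit between the end posts with a 37 mm gap after the −x posts and between neighbouring slats, leaving 46 mm before the +x posts.


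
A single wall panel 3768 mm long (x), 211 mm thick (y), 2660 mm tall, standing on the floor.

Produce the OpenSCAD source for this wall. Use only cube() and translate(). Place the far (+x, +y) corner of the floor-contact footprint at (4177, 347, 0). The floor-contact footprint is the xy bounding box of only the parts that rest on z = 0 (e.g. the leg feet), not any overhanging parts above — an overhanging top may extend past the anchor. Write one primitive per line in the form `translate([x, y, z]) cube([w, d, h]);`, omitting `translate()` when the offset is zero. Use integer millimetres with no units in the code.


translate([409, 136, 0]) cube([3768, 211, 2660]);


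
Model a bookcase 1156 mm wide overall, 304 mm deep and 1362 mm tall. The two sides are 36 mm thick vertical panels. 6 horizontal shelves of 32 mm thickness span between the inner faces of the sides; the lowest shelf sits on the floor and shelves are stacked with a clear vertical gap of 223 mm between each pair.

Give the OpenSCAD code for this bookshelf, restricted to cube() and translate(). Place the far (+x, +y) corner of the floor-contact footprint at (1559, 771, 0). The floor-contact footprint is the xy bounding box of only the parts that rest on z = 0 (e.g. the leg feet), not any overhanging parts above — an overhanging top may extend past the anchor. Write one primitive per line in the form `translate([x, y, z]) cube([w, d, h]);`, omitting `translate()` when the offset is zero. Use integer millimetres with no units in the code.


translate([403, 467, 0]) cube([36, 304, 1362]);
translate([1523, 467, 0]) cube([36, 304, 1362]);
translate([439, 467, 0]) cube([1084, 304, 32]);
translate([439, 467, 255]) cube([1084, 304, 32]);
translate([439, 467, 510]) cube([1084, 304, 32]);
translate([439, 467, 765]) cube([1084, 304, 32]);
translate([439, 467, 1020]) cube([1084, 304, 32]);
translate([439, 467, 1275]) cube([1084, 304, 32]);


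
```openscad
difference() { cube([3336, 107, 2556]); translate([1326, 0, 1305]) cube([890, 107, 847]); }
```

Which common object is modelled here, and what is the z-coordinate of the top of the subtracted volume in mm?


A wall with a window opening. The window head height is 2152 mm.

A wall with a rectangular opening subtracted — a window. Sill at z = 1305, opening 847 mm tall, so the head is at 1305 + 847 = 2152 mm.


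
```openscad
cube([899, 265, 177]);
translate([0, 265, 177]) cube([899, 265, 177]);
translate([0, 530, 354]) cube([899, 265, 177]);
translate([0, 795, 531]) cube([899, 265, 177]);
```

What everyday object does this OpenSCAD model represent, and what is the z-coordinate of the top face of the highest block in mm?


A staircase. The total rise is 708 mm.

4 identical blocks, each offset up and back from the previous — a staircase. Each step is 177 mm tall and there are 4 of them, so the total rise is 4 × 177 = 708 mm.


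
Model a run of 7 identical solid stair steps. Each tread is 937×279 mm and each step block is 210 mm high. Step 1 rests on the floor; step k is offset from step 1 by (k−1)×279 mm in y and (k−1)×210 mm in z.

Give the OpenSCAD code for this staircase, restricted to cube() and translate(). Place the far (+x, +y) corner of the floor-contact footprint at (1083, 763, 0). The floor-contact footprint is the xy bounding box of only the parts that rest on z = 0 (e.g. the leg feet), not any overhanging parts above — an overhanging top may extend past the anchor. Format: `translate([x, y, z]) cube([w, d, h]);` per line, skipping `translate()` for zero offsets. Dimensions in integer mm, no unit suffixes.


translate([146, 484, 0]) cube([937, 279, 210]);
translate([146, 763, 210]) cube([937, 279, 210]);
translate([146, 1042, 420]) cube([937, 279, 210]);
translate([146, 1321, 630]) cube([937, 279, 210]);
translate([146, 1600, 840]) cube([937, 279, 210]);
translate([146, 1879, 1050]) cube([937, 279, 210]);
translate([146, 2158, 1260]) cube([937, 279, 210]);


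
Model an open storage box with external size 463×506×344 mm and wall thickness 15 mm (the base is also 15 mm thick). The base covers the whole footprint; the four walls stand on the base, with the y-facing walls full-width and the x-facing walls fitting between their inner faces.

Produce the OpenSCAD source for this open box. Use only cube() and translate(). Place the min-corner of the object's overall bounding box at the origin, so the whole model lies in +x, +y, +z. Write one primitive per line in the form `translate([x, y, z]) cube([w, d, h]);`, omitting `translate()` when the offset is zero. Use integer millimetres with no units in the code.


cube([463, 506, 15]);
translate([0, 0, 15]) cube([463, 15, 329]);
translate([0, 491, 15]) cube([463, 15, 329]);
translate([0, 15, 15]) cube([15, 476, 329]);
translate([448, 15, 15]) cube([15, 476, 329]);


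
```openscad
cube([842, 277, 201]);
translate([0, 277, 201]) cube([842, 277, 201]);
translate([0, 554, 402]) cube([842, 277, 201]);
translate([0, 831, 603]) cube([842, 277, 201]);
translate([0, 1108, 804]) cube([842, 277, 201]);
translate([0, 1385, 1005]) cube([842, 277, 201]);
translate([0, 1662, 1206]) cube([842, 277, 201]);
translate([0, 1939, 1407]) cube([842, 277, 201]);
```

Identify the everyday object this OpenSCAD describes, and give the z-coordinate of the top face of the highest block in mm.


A staircase. The total rise is 1608 mm.

8 identical blocks, each offset up and back from the previous — a staircase. Each step is 201 mm tall and there are 8 of them, so the total rise is 8 × 201 = 1608 mm.


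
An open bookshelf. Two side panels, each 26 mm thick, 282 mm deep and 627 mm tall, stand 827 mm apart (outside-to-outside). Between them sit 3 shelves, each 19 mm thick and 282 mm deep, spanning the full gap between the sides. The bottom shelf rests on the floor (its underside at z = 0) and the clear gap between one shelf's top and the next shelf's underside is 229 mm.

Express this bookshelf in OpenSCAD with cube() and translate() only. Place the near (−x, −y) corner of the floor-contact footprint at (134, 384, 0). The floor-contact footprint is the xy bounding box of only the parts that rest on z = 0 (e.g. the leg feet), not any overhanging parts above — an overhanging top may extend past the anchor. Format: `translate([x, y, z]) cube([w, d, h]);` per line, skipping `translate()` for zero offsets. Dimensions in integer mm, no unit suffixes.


translate([134, 384, 0]) cube([26, 282, 627]);
translate([935, 384, 0]) cube([26, 282, 627]);
translate([160, 384, 0]) cube([775, 282, 19]);
translate([160, 384, 248]) cube([775, 282, 19]);
translate([160, 384, 496]) cube([775, 282, 19]);


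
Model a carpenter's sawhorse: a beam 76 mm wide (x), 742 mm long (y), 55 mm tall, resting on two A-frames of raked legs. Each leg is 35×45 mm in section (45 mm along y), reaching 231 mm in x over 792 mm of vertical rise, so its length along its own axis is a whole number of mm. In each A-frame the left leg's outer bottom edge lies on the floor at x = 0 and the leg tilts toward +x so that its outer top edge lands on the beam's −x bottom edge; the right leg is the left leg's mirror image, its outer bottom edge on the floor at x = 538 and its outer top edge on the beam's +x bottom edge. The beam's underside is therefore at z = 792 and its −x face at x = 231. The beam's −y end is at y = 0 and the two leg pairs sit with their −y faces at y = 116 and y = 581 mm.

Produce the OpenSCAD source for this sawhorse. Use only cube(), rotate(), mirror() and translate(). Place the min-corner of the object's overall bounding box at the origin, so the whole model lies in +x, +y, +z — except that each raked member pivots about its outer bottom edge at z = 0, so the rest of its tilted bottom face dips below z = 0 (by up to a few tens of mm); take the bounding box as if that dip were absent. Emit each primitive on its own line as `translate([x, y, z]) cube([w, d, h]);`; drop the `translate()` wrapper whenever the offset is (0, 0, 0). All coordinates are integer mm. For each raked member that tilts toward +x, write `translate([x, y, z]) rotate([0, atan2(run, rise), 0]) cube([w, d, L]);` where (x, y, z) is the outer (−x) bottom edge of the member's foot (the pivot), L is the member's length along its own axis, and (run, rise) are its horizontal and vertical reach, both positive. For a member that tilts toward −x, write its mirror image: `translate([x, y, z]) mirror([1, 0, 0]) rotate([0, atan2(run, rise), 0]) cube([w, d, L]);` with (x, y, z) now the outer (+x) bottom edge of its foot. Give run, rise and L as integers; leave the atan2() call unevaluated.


translate([231, 0, 792]) cube([76, 742, 55]);
translate([0, 116, 0]) rotate([0, atan2(231, 792), 0]) cube([35, 45, 825]);
translate([538, 116, 0]) mirror([1, 0, 0]) rotate([0, atan2(231, 792), 0]) cube([35, 45, 825]);
translate([0, 581, 0]) rotate([0, atan2(231, 792), 0]) cube([35, 45, 825]);
translate([538, 581, 0]) mirror([1, 0, 0]) rotate([0, atan2(231, 792), 0]) cube([35, 45, 825]);


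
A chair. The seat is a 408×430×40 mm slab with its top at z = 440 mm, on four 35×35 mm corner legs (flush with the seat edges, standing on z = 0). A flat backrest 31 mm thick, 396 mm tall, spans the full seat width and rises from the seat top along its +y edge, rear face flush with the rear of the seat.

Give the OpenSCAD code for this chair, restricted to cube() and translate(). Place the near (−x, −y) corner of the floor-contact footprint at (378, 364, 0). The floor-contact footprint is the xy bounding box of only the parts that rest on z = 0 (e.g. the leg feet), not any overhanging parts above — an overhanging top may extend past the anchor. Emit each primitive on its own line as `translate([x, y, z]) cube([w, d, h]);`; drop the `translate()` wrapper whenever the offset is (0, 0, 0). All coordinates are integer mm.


translate([378, 364, 400]) cube([408, 430, 40]);
translate([378, 364, 0]) cube([35, 35, 400]);
translate([751, 364, 0]) cube([35, 35, 400]);
translate([378, 759, 0]) cube([35, 35, 400]);
translate([751, 759, 0]) cube([35, 35, 400]);
translate([378, 763, 440]) cube([408, 31, 396]);


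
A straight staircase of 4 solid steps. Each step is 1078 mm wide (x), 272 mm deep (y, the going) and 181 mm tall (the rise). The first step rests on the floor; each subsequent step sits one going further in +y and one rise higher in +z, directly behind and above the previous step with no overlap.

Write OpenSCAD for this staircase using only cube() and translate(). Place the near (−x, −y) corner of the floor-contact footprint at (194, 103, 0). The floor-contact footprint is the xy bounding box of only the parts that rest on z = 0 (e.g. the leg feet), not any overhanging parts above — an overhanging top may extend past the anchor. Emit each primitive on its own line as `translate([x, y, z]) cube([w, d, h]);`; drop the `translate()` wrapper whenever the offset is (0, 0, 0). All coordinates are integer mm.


translate([194, 103, 0]) cube([1078, 272, 181]);
translate([194, 375, 181]) cube([1078, 272, 181]);
translate([194, 647, 362]) cube([1078, 272, 181]);
translate([194, 919, 543]) cube([1078, 272, 181]);
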